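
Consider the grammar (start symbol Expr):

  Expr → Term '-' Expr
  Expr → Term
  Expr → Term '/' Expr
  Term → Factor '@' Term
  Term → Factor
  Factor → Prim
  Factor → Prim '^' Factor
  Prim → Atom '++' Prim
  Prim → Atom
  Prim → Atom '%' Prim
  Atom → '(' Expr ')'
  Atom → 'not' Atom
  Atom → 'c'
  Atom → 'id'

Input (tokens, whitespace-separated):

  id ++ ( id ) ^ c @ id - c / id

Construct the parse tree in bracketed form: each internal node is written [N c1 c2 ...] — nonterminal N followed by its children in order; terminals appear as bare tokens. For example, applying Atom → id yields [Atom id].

[Expr [Term [Factor [Prim [Atom id] ++ [Prim [Atom ( [Expr [Term [Factor [Prim [Atom id]]]]] )]]] ^ [Factor [Prim [Atom c]]]] @ [Term [Factor [Prim [Atom id]]]]] - [Expr [Term [Factor [Prim [Atom c]]]] / [Expr [Term [Factor [Prim [Atom id]]]]]]]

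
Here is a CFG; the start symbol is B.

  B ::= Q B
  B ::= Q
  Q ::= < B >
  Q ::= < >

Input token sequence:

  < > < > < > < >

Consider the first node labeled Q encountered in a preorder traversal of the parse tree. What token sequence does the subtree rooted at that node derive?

[B [Q < >] [B [Q < >] [B [Q < >] [B [Q < >]]]]]

< >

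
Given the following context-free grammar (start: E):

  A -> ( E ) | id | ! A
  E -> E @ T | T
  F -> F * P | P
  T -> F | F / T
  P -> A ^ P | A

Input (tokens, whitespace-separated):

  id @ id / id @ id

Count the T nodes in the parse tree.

[E [E [E [T [F [P [A id]]]]] @ [T [F [P [A id]]] / [T [F [P [A id]]]]]] @ [T [F [P [A id]]]]]

4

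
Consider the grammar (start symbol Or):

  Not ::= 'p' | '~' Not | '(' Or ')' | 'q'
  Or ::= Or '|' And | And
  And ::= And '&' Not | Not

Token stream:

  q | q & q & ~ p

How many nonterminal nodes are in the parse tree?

11

[Or [Or [And [Not q]]] | [And [And [And [Not q]] & [Not q]] & [Not ~ [Not p]]]]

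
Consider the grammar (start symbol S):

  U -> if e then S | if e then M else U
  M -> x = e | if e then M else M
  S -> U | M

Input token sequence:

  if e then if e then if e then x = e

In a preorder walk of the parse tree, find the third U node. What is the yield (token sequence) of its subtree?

[S [U if e then [S [U if e then [S [U if e then [S [M x = e]]]]]]]]

if e then x = e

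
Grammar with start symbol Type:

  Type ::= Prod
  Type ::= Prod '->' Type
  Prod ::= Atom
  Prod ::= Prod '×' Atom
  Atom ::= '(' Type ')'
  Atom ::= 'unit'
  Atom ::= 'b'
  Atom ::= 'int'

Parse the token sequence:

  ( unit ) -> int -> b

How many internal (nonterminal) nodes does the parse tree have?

12

[Type [Prod [Atom ( [Type [Prod [Atom unit]]] )]] -> [Type [Prod [Atom int]] -> [Type [Prod [Atom b]]]]]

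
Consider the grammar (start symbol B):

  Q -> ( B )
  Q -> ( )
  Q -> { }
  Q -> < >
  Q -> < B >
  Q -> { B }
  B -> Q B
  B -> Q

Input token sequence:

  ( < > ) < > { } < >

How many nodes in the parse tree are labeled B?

[B [Q ( [B [Q < >]] )] [B [Q < >] [B [Q { }] [B [Q < >]]]]]

5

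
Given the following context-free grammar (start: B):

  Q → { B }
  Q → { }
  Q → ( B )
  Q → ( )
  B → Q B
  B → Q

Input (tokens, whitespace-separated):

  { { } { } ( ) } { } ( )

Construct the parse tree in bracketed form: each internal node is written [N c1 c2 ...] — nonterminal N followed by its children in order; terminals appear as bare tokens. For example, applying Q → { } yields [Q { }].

B
Q B
{ B } B
{ Q B } B
{ { } B } B
{ { } Q B } B
{ { } { } B } B
{ { } { } Q } B
{ { } { } ( ) } B
{ { } { } ( ) } Q B
{ { } { } ( ) } { } B
{ { } { } ( ) } { } Q
{ { } { } ( ) } { } ( )

[B [Q { [B [Q { }] [B [Q { }] [B [Q ( )]]]] }] [B [Q { }] [B [Q ( )]]]]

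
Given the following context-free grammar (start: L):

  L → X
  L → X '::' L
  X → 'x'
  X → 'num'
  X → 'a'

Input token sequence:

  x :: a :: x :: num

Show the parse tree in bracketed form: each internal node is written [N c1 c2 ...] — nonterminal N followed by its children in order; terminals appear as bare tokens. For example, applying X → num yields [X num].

[L [X x] :: [L [X a] :: [L [X x] :: [L [X num]]]]]

L
X :: L
x :: L
x :: X :: L
x :: a :: L
x :: a :: X :: L
x :: a :: x :: L
x :: a :: x :: X
x :: a :: x :: num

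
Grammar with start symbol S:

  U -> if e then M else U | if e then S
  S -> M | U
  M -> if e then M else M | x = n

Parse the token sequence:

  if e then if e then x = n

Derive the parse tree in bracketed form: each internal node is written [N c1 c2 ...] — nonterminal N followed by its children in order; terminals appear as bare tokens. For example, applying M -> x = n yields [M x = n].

S
U
if e then S
if e then U
if e then if e then S
if e then if e then M
if e then if e then x = n

[S [U if e then [S [U if e then [S [M x = n]]]]]]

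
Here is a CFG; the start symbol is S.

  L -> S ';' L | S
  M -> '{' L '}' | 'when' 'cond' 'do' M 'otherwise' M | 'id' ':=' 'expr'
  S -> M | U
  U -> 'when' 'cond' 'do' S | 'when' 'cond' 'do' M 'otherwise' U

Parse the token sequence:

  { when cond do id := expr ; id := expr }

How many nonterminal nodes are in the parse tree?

[S [M { [L [S [U when cond do [S [M id := expr]]]] ; [L [S [M id := expr]]]] }]]

10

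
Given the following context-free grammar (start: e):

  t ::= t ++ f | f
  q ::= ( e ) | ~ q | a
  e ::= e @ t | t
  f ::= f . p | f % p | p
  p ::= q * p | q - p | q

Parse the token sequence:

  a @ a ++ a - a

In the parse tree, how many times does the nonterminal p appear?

[e [e [t [f [p [q a]]]]] @ [t [t [f [p [q a]]]] ++ [f [p [q a] - [p [q a]]]]]]

4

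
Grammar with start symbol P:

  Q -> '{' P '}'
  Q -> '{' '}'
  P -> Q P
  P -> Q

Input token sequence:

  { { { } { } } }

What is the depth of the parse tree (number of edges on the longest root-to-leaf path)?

[P [Q { [P [Q { [P [Q { }] [P [Q { }]]] }]] }]]

7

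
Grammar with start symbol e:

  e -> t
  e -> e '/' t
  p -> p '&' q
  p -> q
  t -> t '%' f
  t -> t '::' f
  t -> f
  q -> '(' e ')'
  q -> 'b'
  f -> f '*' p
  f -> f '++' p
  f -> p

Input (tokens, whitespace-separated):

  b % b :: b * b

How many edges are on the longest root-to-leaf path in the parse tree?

[e [t [t [t [f [p [q b]]]] % [f [p [q b]]]] :: [f [f [p [q b]]] * [p [q b]]]]]

7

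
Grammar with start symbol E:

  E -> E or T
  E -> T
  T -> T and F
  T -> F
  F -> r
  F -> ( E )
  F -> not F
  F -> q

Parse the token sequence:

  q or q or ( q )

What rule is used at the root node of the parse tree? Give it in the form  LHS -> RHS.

E -> E or T

[E [E [E [T [F q]]] or [T [F q]]] or [T [F ( [E [T [F q]]] )]]]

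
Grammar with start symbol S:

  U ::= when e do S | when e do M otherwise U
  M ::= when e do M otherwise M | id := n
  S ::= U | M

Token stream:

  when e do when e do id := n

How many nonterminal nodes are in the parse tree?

6

[S [U when e do [S [U when e do [S [M id := n]]]]]]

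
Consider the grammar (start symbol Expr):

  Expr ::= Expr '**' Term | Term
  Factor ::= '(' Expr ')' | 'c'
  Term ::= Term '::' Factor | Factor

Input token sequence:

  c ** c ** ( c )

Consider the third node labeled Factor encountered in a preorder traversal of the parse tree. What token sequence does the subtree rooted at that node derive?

[Expr [Expr [Expr [Term [Factor c]]] ** [Term [Factor c]]] ** [Term [Factor ( [Expr [Term [Factor c]]] )]]]

( c )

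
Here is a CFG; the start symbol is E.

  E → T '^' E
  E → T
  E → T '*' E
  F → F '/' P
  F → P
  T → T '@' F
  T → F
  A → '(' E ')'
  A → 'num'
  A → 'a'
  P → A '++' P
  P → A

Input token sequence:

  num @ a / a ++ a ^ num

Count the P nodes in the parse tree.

[E [T [T [F [P [A num]]]] @ [F [F [P [A a]]] / [P [A a] ++ [P [A a]]]]] ^ [E [T [F [P [A num]]]]]]

5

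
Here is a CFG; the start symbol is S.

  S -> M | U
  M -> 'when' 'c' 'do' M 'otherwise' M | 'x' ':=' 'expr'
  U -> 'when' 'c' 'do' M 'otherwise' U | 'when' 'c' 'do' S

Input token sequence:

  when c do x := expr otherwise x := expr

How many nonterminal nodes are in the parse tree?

[S [M when c do [M x := expr] otherwise [M x := expr]]]

4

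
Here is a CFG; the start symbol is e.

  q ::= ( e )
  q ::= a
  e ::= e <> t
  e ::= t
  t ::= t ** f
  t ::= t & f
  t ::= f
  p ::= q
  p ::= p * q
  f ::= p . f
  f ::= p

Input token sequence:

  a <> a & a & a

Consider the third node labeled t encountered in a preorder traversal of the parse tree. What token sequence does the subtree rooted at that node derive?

[e [e [t [f [p [q a]]]]] <> [t [t [t [f [p [q a]]]] & [f [p [q a]]]] & [f [p [q a]]]]]

a & a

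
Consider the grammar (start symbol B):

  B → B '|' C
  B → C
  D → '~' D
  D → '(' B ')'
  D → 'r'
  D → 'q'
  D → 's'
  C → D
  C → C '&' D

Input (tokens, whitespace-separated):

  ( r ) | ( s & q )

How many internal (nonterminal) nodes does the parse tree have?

14

[B [B [C [D ( [B [C [D r]]] )]]] | [C [D ( [B [C [C [D s]] & [D q]]] )]]]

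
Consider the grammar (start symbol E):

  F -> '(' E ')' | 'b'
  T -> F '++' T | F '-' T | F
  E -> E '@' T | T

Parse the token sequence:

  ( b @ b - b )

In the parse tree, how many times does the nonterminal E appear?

3

[E [T [F ( [E [E [T [F b]]] @ [T [F b] - [T [F b]]]] )]]]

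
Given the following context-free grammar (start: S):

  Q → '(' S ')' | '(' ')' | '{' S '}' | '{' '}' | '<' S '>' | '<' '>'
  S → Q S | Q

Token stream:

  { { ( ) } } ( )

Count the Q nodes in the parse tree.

[S [Q { [S [Q { [S [Q ( )]] }]] }] [S [Q ( )]]]

4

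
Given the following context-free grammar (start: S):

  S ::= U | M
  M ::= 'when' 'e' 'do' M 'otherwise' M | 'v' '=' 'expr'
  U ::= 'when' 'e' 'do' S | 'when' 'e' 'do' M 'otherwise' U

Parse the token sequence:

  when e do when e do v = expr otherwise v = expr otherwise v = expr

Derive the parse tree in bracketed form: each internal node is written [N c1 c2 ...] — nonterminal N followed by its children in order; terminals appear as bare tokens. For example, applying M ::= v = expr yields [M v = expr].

S
M
when e do M otherwise M
when e do when e do M otherwise M otherwise M
when e do when e do v = expr otherwise M otherwise M
when e do when e do v = expr otherwise v = expr otherwise M
when e do when e do v = expr otherwise v = expr otherwise v = expr

[S [M when e do [M when e do [M v = expr] otherwise [M v = expr]] otherwise [M v = expr]]]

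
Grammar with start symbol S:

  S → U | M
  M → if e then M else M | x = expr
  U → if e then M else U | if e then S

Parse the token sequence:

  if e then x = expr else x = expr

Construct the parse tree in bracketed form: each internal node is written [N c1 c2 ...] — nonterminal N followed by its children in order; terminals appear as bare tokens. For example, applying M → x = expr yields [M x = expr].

[S [M if e then [M x = expr] else [M x = expr]]]

S
M
if e then M else M
if e then x = expr else M
if e then x = expr else x = expr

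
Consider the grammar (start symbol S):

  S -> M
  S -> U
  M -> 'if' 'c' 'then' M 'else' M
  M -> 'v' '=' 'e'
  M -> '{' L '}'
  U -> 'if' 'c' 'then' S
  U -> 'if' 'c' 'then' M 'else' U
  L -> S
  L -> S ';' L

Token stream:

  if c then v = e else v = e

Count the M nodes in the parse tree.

3

[S [M if c then [M v = e] else [M v = e]]]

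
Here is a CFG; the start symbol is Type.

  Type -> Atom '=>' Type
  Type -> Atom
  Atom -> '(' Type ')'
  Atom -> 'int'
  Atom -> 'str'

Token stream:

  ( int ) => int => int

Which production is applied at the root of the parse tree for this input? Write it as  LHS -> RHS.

Type -> Atom '=>' Type

[Type [Atom ( [Type [Atom int]] )] => [Type [Atom int] => [Type [Atom int]]]]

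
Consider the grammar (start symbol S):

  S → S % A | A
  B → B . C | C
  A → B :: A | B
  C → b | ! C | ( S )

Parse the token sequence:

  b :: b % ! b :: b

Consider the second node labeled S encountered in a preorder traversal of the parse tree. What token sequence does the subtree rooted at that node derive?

[S [S [A [B [C b]] :: [A [B [C b]]]]] % [A [B [C ! [C b]]] :: [A [B [C b]]]]]

b :: b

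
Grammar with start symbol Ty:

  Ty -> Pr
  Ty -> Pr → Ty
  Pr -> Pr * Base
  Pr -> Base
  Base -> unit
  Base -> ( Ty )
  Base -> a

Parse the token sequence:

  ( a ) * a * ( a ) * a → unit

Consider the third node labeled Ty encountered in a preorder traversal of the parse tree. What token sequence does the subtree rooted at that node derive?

a

[Ty [Pr [Pr [Pr [Pr [Base ( [Ty [Pr [Base a]]] )]] * [Base a]] * [Base ( [Ty [Pr [Base a]]] )]] * [Base a]] → [Ty [Pr [Base unit]]]]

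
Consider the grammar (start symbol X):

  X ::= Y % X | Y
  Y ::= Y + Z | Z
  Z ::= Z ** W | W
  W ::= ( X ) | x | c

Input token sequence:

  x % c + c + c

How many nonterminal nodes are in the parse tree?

14

[X [Y [Z [W x]]] % [X [Y [Y [Y [Z [W c]]] + [Z [W c]]] + [Z [W c]]]]]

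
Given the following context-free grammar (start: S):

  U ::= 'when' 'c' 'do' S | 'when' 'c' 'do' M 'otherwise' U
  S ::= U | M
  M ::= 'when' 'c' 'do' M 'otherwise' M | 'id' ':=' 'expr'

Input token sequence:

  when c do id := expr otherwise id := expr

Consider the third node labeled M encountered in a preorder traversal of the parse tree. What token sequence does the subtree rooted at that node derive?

[S [M when c do [M id := expr] otherwise [M id := expr]]]

id := expr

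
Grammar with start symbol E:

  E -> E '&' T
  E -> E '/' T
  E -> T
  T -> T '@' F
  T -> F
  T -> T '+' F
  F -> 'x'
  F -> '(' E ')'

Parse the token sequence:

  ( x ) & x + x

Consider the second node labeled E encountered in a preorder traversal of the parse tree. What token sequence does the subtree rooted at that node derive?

( x )

[E [E [T [F ( [E [T [F x]]] )]]] & [T [T [F x]] + [F x]]]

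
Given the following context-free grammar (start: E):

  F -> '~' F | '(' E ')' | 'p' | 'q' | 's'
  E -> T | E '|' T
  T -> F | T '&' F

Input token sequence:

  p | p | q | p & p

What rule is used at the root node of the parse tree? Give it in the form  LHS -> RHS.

[E [E [E [E [T [F p]]] | [T [F p]]] | [T [F q]]] | [T [T [F p]] & [F p]]]

E -> E '|' T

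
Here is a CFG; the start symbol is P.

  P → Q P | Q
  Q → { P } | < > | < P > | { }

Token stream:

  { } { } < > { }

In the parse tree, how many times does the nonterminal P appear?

[P [Q { }] [P [Q { }] [P [Q < >] [P [Q { }]]]]]

4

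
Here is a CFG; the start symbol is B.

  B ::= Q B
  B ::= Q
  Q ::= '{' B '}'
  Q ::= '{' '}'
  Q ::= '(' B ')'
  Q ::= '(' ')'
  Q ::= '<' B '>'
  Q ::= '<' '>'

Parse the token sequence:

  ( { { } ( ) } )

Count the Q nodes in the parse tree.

4

[B [Q ( [B [Q { [B [Q { }] [B [Q ( )]]] }]] )]]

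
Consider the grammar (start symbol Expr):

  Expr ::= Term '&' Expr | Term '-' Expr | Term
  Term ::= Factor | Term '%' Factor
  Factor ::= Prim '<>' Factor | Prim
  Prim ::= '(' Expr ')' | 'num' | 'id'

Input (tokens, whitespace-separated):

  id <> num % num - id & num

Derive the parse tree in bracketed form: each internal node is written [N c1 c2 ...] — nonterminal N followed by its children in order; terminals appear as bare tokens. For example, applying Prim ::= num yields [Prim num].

Expr
Term - Expr
Term % Factor - Expr
Factor % Factor - Expr
Prim <> Factor % Factor - Expr
id <> Factor % Factor - Expr
id <> Prim % Factor - Expr
id <> num % Factor - Expr
id <> num % Prim - Expr
id <> num % num - Expr
id <> num % num - Term & Expr
id <> num % num - Factor & Expr
id <> num % num - Prim & Expr
id <> num % num - id & Expr
id <> num % num - id & Term
id <> num % num - id & Factor
id <> num % num - id & Prim
id <> num % num - id & num

[Expr [Term [Term [Factor [Prim id] <> [Factor [Prim num]]]] % [Factor [Prim num]]] - [Expr [Term [Factor [Prim id]]] & [Expr [Term [Factor [Prim num]]]]]]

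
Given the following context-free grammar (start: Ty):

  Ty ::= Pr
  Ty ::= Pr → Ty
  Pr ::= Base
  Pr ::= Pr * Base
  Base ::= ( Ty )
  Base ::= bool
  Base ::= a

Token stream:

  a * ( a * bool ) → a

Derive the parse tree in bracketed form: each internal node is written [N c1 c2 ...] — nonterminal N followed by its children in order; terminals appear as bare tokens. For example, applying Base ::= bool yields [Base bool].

[Ty [Pr [Pr [Base a]] * [Base ( [Ty [Pr [Pr [Base a]] * [Base bool]]] )]] → [Ty [Pr [Base a]]]]

Ty
Pr → Ty
Pr * Base → Ty
Base * Base → Ty
a * Base → Ty
a * ( Ty ) → Ty
a * ( Pr ) → Ty
a * ( Pr * Base ) → Ty
a * ( Base * Base ) → Ty
a * ( a * Base ) → Ty
a * ( a * bool ) → Ty
a * ( a * bool ) → Pr
a * ( a * bool ) → Base
a * ( a * bool ) → a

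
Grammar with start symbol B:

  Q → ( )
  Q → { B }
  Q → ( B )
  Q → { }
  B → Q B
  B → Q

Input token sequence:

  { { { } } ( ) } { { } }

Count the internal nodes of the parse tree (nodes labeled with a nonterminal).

[B [Q { [B [Q { [B [Q { }]] }] [B [Q ( )]]] }] [B [Q { [B [Q { }]] }]]]

12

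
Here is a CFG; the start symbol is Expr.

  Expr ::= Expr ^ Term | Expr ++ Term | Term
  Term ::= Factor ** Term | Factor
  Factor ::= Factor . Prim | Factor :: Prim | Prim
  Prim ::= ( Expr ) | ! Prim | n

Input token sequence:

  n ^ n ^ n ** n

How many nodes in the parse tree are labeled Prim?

[Expr [Expr [Expr [Term [Factor [Prim n]]]] ^ [Term [Factor [Prim n]]]] ^ [Term [Factor [Prim n]] ** [Term [Factor [Prim n]]]]]

4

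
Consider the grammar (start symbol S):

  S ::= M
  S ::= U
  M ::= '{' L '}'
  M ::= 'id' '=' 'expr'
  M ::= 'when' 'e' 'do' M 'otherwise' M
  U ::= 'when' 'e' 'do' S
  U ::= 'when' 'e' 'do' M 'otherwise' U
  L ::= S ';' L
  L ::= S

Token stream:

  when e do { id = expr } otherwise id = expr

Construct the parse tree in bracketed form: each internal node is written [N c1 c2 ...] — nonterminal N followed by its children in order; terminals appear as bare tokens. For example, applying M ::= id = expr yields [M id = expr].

S
M
when e do M otherwise M
when e do { L } otherwise M
when e do { S } otherwise M
when e do { M } otherwise M
when e do { id = expr } otherwise M
when e do { id = expr } otherwise id = expr

[S [M when e do [M { [L [S [M id = expr]]] }] otherwise [M id = expr]]]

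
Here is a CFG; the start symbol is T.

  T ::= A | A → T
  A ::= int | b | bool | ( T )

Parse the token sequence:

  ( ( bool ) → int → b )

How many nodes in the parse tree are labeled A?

5

[T [A ( [T [A ( [T [A bool]] )] → [T [A int] → [T [A b]]]] )]]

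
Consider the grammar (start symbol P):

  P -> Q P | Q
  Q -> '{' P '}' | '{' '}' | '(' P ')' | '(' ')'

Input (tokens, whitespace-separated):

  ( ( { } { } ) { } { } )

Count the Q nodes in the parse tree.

6

[P [Q ( [P [Q ( [P [Q { }] [P [Q { }]]] )] [P [Q { }] [P [Q { }]]]] )]]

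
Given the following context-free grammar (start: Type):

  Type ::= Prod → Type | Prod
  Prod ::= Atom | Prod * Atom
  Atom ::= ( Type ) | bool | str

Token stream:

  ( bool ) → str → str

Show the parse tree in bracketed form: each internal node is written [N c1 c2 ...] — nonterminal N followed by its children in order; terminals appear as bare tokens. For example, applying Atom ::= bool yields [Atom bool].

[Type [Prod [Atom ( [Type [Prod [Atom bool]]] )]] → [Type [Prod [Atom str]] → [Type [Prod [Atom str]]]]]

Type
Prod → Type
Atom → Type
( Type ) → Type
( Prod ) → Type
( Atom ) → Type
( bool ) → Type
( bool ) → Prod → Type
( bool ) → Atom → Type
( bool ) → str → Type
( bool ) → str → Prod
( bool ) → str → Atom
( bool ) → str → str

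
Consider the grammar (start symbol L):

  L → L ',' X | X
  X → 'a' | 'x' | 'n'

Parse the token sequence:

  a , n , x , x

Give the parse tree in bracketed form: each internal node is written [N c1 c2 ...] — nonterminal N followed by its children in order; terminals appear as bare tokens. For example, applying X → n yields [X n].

[L [L [L [L [X a]] , [X n]] , [X x]] , [X x]]

L
L , X
L , X , X
L , X , X , X
X , X , X , X
a , X , X , X
a , n , X , X
a , n , x , X
a , n , x , x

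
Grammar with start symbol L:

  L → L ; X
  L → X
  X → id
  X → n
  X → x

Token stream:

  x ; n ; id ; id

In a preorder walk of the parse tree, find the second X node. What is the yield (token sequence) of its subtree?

n

[L [L [L [L [X x]] ; [X n]] ; [X id]] ; [X id]]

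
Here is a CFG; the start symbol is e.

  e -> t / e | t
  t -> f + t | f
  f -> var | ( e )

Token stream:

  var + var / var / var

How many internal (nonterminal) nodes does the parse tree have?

11

[e [t [f var] + [t [f var]]] / [e [t [f var]] / [e [t [f var]]]]]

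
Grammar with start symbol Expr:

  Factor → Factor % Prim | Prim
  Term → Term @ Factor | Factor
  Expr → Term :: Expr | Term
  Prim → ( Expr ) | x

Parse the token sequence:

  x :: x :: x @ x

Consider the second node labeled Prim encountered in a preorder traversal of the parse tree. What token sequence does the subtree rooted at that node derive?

[Expr [Term [Factor [Prim x]]] :: [Expr [Term [Factor [Prim x]]] :: [Expr [Term [Term [Factor [Prim x]]] @ [Factor [Prim x]]]]]]

x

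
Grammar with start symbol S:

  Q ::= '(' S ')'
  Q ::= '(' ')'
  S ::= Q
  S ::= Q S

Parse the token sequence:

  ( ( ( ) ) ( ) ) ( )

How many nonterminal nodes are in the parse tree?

10

[S [Q ( [S [Q ( [S [Q ( )]] )] [S [Q ( )]]] )] [S [Q ( )]]]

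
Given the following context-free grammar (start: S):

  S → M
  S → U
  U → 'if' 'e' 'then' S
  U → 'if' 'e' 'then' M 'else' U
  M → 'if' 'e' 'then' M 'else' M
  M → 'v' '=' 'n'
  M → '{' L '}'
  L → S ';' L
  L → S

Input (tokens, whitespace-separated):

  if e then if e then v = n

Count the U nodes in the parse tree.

[S [U if e then [S [U if e then [S [M v = n]]]]]]

2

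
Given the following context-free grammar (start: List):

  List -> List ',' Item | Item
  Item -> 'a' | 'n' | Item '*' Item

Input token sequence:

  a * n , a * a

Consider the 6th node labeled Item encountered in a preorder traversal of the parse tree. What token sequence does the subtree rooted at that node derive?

[List [List [Item [Item a] * [Item n]]] , [Item [Item a] * [Item a]]]

a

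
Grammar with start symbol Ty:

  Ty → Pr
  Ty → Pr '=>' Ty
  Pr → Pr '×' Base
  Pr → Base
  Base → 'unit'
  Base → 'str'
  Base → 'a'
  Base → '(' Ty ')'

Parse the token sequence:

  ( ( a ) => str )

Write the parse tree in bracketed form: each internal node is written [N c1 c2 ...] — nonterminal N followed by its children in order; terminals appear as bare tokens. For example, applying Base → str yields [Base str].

Ty
Pr
Base
( Ty )
( Pr => Ty )
( Base => Ty )
( ( Ty ) => Ty )
( ( Pr ) => Ty )
( ( Base ) => Ty )
( ( a ) => Ty )
( ( a ) => Pr )
( ( a ) => Base )
( ( a ) => str )

[Ty [Pr [Base ( [Ty [Pr [Base ( [Ty [Pr [Base a]]] )]] => [Ty [Pr [Base str]]]] )]]]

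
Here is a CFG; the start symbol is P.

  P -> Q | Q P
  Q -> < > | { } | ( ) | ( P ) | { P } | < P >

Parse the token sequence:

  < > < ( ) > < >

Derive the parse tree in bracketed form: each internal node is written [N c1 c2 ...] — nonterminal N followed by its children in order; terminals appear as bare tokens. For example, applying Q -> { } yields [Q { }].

P
Q P
< > P
< > Q P
< > < P > P
< > < Q > P
< > < ( ) > P
< > < ( ) > Q
< > < ( ) > < >

[P [Q < >] [P [Q < [P [Q ( )]] >] [P [Q < >]]]]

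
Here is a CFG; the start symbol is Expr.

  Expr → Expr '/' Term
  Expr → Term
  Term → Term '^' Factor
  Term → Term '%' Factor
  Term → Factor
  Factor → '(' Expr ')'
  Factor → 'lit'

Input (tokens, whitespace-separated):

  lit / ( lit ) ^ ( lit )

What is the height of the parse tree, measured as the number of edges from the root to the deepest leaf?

[Expr [Expr [Term [Factor lit]]] / [Term [Term [Factor ( [Expr [Term [Factor lit]]] )]] ^ [Factor ( [Expr [Term [Factor lit]]] )]]]

7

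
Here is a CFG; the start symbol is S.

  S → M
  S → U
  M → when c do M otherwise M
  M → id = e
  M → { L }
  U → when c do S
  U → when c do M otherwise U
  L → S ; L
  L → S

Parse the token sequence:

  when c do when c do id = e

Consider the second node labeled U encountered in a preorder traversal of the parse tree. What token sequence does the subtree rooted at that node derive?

when c do id = e

[S [U when c do [S [U when c do [S [M id = e]]]]]]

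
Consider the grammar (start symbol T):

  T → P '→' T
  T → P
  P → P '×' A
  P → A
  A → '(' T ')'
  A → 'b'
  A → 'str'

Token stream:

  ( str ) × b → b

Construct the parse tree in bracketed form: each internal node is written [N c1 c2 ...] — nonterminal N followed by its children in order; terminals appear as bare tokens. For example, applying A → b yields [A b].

T
P → T
P × A → T
A × A → T
( T ) × A → T
( P ) × A → T
( A ) × A → T
( str ) × A → T
( str ) × b → T
( str ) × b → P
( str ) × b → A
( str ) × b → b

[T [P [P [A ( [T [P [A str]]] )]] × [A b]] → [T [P [A b]]]]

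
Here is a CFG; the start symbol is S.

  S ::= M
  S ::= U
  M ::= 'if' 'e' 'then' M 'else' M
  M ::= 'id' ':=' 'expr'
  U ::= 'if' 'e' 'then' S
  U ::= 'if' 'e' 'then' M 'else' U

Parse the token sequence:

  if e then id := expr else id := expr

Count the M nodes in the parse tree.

3

[S [M if e then [M id := expr] else [M id := expr]]]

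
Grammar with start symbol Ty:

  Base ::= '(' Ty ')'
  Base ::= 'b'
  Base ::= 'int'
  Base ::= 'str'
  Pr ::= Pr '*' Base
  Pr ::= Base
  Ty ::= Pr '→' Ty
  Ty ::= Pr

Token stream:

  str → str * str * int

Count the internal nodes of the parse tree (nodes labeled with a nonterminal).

10

[Ty [Pr [Base str]] → [Ty [Pr [Pr [Pr [Base str]] * [Base str]] * [Base int]]]]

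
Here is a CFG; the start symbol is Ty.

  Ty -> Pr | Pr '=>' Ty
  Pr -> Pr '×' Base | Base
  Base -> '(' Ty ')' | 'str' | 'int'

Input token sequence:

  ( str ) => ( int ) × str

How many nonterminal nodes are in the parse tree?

[Ty [Pr [Base ( [Ty [Pr [Base str]]] )]] => [Ty [Pr [Pr [Base ( [Ty [Pr [Base int]]] )]] × [Base str]]]]

14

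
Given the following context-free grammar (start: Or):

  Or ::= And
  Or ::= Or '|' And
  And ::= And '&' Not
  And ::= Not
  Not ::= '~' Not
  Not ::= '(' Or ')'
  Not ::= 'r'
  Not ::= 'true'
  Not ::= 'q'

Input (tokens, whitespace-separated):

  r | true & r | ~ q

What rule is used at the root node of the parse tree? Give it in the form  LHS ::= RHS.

Or ::= Or '|' And

[Or [Or [Or [And [Not r]]] | [And [And [Not true]] & [Not r]]] | [And [Not ~ [Not q]]]]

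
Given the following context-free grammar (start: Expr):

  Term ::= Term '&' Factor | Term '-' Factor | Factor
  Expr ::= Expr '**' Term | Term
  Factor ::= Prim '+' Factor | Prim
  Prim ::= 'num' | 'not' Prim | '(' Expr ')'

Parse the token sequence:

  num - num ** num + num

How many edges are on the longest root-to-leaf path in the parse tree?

[Expr [Expr [Term [Term [Factor [Prim num]]] - [Factor [Prim num]]]] ** [Term [Factor [Prim num] + [Factor [Prim num]]]]]

6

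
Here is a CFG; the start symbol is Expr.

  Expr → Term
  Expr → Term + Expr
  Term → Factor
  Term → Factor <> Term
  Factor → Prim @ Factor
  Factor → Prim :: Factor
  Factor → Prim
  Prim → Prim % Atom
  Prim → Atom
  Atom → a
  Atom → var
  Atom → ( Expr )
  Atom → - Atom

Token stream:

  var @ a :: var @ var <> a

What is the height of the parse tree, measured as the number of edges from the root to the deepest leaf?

8

[Expr [Term [Factor [Prim [Atom var]] @ [Factor [Prim [Atom a]] :: [Factor [Prim [Atom var]] @ [Factor [Prim [Atom var]]]]]] <> [Term [Factor [Prim [Atom a]]]]]]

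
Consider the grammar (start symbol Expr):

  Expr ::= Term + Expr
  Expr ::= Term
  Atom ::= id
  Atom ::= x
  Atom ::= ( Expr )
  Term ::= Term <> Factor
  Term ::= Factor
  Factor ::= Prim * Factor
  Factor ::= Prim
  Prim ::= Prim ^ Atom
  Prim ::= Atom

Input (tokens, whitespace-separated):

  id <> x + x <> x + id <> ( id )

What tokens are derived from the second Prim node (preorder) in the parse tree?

[Expr [Term [Term [Factor [Prim [Atom id]]]] <> [Factor [Prim [Atom x]]]] + [Expr [Term [Term [Factor [Prim [Atom x]]]] <> [Factor [Prim [Atom x]]]] + [Expr [Term [Term [Factor [Prim [Atom id]]]] <> [Factor [Prim [Atom ( [Expr [Term [Factor [Prim [Atom id]]]]] )]]]]]]]

x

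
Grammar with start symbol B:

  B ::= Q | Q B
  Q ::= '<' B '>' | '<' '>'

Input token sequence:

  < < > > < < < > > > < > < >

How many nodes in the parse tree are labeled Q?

7

[B [Q < [B [Q < >]] >] [B [Q < [B [Q < [B [Q < >]] >]] >] [B [Q < >] [B [Q < >]]]]]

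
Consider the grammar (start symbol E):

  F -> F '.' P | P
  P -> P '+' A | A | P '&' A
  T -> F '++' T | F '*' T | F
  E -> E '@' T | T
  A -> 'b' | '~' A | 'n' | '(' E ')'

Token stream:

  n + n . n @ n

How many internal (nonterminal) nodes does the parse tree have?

15

[E [E [T [F [F [P [P [A n]] + [A n]]] . [P [A n]]]]] @ [T [F [P [A n]]]]]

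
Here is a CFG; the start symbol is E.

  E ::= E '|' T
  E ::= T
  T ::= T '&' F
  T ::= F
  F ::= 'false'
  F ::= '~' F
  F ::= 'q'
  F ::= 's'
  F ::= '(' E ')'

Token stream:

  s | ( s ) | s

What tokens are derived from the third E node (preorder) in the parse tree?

s

[E [E [E [T [F s]]] | [T [F ( [E [T [F s]]] )]]] | [T [F s]]]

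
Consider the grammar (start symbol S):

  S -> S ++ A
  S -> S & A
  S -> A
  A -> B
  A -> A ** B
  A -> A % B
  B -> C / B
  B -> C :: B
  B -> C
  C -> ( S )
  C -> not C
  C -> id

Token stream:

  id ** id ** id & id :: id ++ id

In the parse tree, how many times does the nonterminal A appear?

[S [S [S [A [A [A [B [C id]]] ** [B [C id]]] ** [B [C id]]]] & [A [B [C id] :: [B [C id]]]]] ++ [A [B [C id]]]]

5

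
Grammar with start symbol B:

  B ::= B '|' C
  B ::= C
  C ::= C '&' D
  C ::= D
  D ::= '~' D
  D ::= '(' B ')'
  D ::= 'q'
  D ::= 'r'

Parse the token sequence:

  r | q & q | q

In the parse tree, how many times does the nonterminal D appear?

4

[B [B [B [C [D r]]] | [C [C [D q]] & [D q]]] | [C [D q]]]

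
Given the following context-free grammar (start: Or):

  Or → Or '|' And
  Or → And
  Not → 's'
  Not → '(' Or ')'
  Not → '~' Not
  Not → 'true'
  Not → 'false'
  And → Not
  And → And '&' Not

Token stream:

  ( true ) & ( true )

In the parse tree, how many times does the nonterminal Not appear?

4

[Or [And [And [Not ( [Or [And [Not true]]] )]] & [Not ( [Or [And [Not true]]] )]]]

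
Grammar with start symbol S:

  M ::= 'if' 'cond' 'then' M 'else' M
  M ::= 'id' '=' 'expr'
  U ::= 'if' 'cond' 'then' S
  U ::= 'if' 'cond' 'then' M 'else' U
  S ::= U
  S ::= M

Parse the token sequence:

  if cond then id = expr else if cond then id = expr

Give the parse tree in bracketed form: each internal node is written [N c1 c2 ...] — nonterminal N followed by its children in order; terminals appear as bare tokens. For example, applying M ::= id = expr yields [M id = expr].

S
U
if cond then M else U
if cond then id = expr else U
if cond then id = expr else if cond then S
if cond then id = expr else if cond then M
if cond then id = expr else if cond then id = expr

[S [U if cond then [M id = expr] else [U if cond then [S [M id = expr]]]]]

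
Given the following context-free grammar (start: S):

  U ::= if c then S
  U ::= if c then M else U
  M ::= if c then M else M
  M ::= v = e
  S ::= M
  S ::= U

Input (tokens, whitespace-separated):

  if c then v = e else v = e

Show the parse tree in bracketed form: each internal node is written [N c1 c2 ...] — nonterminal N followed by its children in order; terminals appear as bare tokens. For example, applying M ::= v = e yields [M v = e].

S
M
if c then M else M
if c then v = e else M
if c then v = e else v = e

[S [M if c then [M v = e] else [M v = e]]]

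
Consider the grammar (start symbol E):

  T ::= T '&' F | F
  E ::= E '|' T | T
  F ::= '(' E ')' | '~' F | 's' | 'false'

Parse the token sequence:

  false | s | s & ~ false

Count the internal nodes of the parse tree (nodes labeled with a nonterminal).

12

[E [E [E [T [F false]]] | [T [F s]]] | [T [T [F s]] & [F ~ [F false]]]]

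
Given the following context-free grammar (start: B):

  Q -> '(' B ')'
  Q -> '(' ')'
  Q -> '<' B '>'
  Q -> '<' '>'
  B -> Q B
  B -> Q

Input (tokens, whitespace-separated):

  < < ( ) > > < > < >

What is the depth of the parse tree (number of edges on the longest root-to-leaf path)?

[B [Q < [B [Q < [B [Q ( )]] >]] >] [B [Q < >] [B [Q < >]]]]

6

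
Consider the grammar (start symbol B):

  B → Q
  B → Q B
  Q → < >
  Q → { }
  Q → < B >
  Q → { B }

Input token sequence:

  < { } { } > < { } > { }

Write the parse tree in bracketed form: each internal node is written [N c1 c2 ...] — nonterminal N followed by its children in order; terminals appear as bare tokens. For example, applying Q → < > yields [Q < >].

[B [Q < [B [Q { }] [B [Q { }]]] >] [B [Q < [B [Q { }]] >] [B [Q { }]]]]

B
Q B
< B > B
< Q B > B
< { } B > B
< { } Q > B
< { } { } > B
< { } { } > Q B
< { } { } > < B > B
< { } { } > < Q > B
< { } { } > < { } > B
< { } { } > < { } > Q
< { } { } > < { } > { }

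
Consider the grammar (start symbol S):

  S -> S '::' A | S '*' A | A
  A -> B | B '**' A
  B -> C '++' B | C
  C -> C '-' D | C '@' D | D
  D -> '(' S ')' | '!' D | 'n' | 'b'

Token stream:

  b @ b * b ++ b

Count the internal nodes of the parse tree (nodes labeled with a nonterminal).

[S [S [A [B [C [C [D b]] @ [D b]]]]] * [A [B [C [D b]] ++ [B [C [D b]]]]]]

15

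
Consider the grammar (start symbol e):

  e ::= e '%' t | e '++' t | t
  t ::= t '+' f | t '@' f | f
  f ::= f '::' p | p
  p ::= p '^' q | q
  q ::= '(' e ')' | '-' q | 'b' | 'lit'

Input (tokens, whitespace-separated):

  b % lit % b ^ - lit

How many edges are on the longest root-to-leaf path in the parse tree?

[e [e [e [t [f [p [q b]]]]] % [t [f [p [q lit]]]]] % [t [f [p [p [q b]] ^ [q - [q lit]]]]]]

7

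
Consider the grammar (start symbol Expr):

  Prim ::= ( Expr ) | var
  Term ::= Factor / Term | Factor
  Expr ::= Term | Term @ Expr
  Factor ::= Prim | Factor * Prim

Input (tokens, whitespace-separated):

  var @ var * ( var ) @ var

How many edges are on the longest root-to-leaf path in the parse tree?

[Expr [Term [Factor [Prim var]]] @ [Expr [Term [Factor [Factor [Prim var]] * [Prim ( [Expr [Term [Factor [Prim var]]]] )]]] @ [Expr [Term [Factor [Prim var]]]]]]

9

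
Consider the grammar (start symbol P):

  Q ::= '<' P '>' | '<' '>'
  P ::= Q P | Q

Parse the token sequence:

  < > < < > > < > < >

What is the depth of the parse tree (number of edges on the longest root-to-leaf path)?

5

[P [Q < >] [P [Q < [P [Q < >]] >] [P [Q < >] [P [Q < >]]]]]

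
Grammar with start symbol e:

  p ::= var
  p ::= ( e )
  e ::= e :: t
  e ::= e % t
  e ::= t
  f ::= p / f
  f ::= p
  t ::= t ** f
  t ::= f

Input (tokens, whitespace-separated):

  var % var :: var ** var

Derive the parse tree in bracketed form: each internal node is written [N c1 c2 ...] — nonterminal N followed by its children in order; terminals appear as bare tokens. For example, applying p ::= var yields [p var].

[e [e [e [t [f [p var]]]] % [t [f [p var]]]] :: [t [t [f [p var]]] ** [f [p var]]]]

e
e :: t
e % t :: t
t % t :: t
f % t :: t
p % t :: t
var % t :: t
var % f :: t
var % p :: t
var % var :: t
var % var :: t ** f
var % var :: f ** f
var % var :: p ** f
var % var :: var ** f
var % var :: var ** p
var % var :: var ** var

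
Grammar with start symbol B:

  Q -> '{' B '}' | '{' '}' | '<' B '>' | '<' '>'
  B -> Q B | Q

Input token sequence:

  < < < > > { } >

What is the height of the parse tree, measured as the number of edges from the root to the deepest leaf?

[B [Q < [B [Q < [B [Q < >]] >] [B [Q { }]]] >]]

6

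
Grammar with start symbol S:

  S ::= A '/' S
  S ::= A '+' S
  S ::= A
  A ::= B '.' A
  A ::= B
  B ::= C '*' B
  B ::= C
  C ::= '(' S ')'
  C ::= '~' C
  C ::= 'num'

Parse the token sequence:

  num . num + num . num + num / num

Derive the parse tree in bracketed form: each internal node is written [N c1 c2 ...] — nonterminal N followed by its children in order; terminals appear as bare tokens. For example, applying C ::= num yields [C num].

[S [A [B [C num]] . [A [B [C num]]]] + [S [A [B [C num]] . [A [B [C num]]]] + [S [A [B [C num]]] / [S [A [B [C num]]]]]]]

S
A + S
B . A + S
C . A + S
num . A + S
num . B + S
num . C + S
num . num + S
num . num + A + S
num . num + B . A + S
num . num + C . A + S
num . num + num . A + S
num . num + num . B + S
num . num + num . C + S
num . num + num . num + S
num . num + num . num + A / S
num . num + num . num + B / S
num . num + num . num + C / S
num . num + num . num + num / S
num . num + num . num + num / A
num . num + num . num + num / B
num . num + num . num + num / C
num . num + num . num + num / num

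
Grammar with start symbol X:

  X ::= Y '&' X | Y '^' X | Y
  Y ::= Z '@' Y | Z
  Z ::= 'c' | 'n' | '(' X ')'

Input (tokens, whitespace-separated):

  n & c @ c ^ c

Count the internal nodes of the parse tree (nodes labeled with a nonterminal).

[X [Y [Z n]] & [X [Y [Z c] @ [Y [Z c]]] ^ [X [Y [Z c]]]]]

11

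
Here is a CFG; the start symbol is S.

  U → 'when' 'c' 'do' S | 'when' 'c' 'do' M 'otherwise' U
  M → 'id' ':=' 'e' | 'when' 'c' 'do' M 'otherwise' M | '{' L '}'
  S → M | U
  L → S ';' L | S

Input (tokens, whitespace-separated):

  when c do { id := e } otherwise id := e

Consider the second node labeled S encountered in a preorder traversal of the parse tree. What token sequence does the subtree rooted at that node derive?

id := e

[S [M when c do [M { [L [S [M id := e]]] }] otherwise [M id := e]]]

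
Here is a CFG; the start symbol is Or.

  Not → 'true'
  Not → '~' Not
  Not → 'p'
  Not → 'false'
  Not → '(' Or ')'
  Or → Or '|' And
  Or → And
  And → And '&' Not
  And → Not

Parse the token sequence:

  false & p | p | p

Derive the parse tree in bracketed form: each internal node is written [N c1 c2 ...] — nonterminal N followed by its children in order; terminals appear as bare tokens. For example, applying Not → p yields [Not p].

[Or [Or [Or [And [And [Not false]] & [Not p]]] | [And [Not p]]] | [And [Not p]]]

Or
Or | And
Or | And | And
And | And | And
And & Not | And | And
Not & Not | And | And
false & Not | And | And
false & p | And | And
false & p | Not | And
false & p | p | And
false & p | p | Not
false & p | p | p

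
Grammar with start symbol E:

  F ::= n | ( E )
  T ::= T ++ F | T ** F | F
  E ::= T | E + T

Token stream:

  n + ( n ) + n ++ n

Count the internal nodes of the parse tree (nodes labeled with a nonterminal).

[E [E [E [T [F n]]] + [T [F ( [E [T [F n]]] )]]] + [T [T [F n]] ++ [F n]]]

14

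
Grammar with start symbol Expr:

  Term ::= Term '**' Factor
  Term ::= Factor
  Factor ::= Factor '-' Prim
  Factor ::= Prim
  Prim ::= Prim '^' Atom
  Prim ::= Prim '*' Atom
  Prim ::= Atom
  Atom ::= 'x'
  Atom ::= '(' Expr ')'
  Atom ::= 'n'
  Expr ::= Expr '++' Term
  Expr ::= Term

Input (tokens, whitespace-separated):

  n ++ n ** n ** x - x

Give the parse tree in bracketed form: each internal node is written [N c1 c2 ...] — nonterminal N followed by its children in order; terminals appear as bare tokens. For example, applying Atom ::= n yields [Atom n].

[Expr [Expr [Term [Factor [Prim [Atom n]]]]] ++ [Term [Term [Term [Factor [Prim [Atom n]]]] ** [Factor [Prim [Atom n]]]] ** [Factor [Factor [Prim [Atom x]]] - [Prim [Atom x]]]]]

Expr
Expr ++ Term
Term ++ Term
Factor ++ Term
Prim ++ Term
Atom ++ Term
n ++ Term
n ++ Term ** Factor
n ++ Term ** Factor ** Factor
n ++ Factor ** Factor ** Factor
n ++ Prim ** Factor ** Factor
n ++ Atom ** Factor ** Factor
n ++ n ** Factor ** Factor
n ++ n ** Prim ** Factor
n ++ n ** Atom ** Factor
n ++ n ** n ** Factor
n ++ n ** n ** Factor - Prim
n ++ n ** n ** Prim - Prim
n ++ n ** n ** Atom - Prim
n ++ n ** n ** x - Prim
n ++ n ** n ** x - Atom
n ++ n ** n ** x - x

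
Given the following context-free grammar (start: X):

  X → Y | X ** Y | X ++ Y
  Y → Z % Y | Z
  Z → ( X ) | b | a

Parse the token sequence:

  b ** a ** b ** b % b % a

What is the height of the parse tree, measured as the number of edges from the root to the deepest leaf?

[X [X [X [X [Y [Z b]]] ** [Y [Z a]]] ** [Y [Z b]]] ** [Y [Z b] % [Y [Z b] % [Y [Z a]]]]]

6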